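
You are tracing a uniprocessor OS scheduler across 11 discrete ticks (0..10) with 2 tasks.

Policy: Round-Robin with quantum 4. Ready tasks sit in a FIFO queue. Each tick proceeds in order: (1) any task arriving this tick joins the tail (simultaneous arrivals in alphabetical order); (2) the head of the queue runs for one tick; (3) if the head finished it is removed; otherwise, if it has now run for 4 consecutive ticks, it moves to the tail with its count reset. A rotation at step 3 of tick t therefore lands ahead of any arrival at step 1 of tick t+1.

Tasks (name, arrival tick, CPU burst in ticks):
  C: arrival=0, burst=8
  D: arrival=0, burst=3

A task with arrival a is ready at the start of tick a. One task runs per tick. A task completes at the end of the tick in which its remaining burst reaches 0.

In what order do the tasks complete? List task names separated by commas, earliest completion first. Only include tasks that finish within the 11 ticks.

completion order = D, C

t=0: queue=[C,D] q_used=0 → run C
t=1: queue=[C,D] q_used=1 → run C
t=2: queue=[C,D] q_used=2 → run C
t=3: queue=[C,D] q_used=3 → run C
t=4: queue=[D,C] q_used=0 → run D
t=5: queue=[D,C] q_used=1 → run D
t=6: queue=[D,C] q_used=2 → run D
t=7: queue=[C] q_used=0 → run C
t=8: queue=[C] q_used=1 → run C
t=9: queue=[C] q_used=2 → run C
t=10: queue=[C] q_used=3 → run C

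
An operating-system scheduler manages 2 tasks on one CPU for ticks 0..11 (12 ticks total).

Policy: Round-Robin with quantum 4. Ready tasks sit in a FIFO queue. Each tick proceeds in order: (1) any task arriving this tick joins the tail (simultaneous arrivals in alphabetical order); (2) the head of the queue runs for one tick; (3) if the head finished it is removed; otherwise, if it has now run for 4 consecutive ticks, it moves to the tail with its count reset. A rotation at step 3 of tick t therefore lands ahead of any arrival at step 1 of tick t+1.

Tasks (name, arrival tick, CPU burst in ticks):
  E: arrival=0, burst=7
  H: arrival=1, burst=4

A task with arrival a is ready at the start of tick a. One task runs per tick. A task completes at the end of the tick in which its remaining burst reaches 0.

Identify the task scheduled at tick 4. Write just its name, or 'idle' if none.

running at tick 4 = H

t=0: queue=[E] q_used=0 → run E
t=1: queue=[E,H] q_used=1 → run E
t=2: queue=[E,H] q_used=2 → run E
t=3: queue=[E,H] q_used=3 → run E
t=4: queue=[H,E] q_used=0 → run H
t=5: queue=[H,E] q_used=1 → run H
t=6: queue=[H,E] q_used=2 → run H
t=7: queue=[H,E] q_used=3 → run H
t=8: queue=[E] q_used=0 → run E
t=9: queue=[E] q_used=1 → run E
t=10: queue=[E] q_used=2 → run E
t=11: (idle)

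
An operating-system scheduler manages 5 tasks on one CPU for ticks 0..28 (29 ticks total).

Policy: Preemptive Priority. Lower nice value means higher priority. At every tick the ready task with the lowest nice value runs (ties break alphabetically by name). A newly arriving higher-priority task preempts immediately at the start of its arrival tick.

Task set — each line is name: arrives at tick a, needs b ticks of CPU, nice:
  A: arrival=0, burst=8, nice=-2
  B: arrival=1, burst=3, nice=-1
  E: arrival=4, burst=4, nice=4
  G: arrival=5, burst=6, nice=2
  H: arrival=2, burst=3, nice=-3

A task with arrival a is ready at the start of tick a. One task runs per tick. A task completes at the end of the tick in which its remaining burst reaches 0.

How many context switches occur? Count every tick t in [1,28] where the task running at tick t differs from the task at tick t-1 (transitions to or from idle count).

t=0: ready={A} → run A
t=1: ready={A,B} → run A
t=2: ready={A,B,H} → run H
t=3: ready={A,B,H} → run H
t=4: ready={A,B,E,H} → run H
t=5: ready={A,B,E,G} → run A
t=6: ready={A,B,E,G} → run A
t=7: ready={A,B,E,G} → run A
t=8: ready={A,B,E,G} → run A
t=9: ready={A,B,E,G} → run A
t=10: ready={A,B,E,G} → run A
t=11: ready={B,E,G} → run B
t=12: ready={B,E,G} → run B
t=13: ready={B,E,G} → run B
t=14: ready={E,G} → run G
t=15: ready={E,G} → run G
t=16: ready={E,G} → run G
t=17: ready={E,G} → run G
t=18: ready={E,G} → run G
t=19: ready={E,G} → run G
t=20: ready={E} → run E
t=21: ready={E} → run E
t=22: ready={E} → run E
t=23: ready={E} → run E
t=24: (idle)
t=25: (idle)
t=26: (idle)
t=27: (idle)
t=28: (idle)

context switches = 6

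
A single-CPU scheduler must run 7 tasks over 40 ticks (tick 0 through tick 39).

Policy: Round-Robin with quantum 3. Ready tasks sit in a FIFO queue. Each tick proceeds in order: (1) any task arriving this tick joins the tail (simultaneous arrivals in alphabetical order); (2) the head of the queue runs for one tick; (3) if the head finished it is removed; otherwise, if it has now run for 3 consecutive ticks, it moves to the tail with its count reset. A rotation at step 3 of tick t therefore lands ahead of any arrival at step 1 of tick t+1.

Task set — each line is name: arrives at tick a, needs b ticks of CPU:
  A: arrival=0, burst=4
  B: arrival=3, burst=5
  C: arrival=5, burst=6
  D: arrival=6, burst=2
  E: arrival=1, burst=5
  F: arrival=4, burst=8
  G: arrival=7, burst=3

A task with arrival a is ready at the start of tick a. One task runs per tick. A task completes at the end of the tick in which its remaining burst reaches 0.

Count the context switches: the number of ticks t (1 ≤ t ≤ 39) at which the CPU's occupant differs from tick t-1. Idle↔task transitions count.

t=0: queue=[A] q_used=0 → run A
t=1: queue=[A,E] q_used=1 → run A
t=2: queue=[A,E] q_used=2 → run A
t=3: queue=[E,A,B] q_used=0 → run E
t=4: queue=[E,A,B,F] q_used=1 → run E
t=5: queue=[E,A,B,F,C] q_used=2 → run E
t=6: queue=[A,B,F,C,E,D] q_used=0 → run A
t=7: queue=[B,F,C,E,D,G] q_used=0 → run B
t=8: queue=[B,F,C,E,D,G] q_used=1 → run B
t=9: queue=[B,F,C,E,D,G] q_used=2 → run B
t=10: queue=[F,C,E,D,G,B] q_used=0 → run F
t=11: queue=[F,C,E,D,G,B] q_used=1 → run F
t=12: queue=[F,C,E,D,G,B] q_used=2 → run F
t=13: queue=[C,E,D,G,B,F] q_used=0 → run C
t=14: queue=[C,E,D,G,B,F] q_used=1 → run C
t=15: queue=[C,E,D,G,B,F] q_used=2 → run C
t=16: queue=[E,D,G,B,F,C] q_used=0 → run E
t=17: queue=[E,D,G,B,F,C] q_used=1 → run E
t=18: queue=[D,G,B,F,C] q_used=0 → run D
t=19: queue=[D,G,B,F,C] q_used=1 → run D
t=20: queue=[G,B,F,C] q_used=0 → run G
t=21: queue=[G,B,F,C] q_used=1 → run G
t=22: queue=[G,B,F,C] q_used=2 → run G
t=23: queue=[B,F,C] q_used=0 → run B
t=24: queue=[B,F,C] q_used=1 → run B
t=25: queue=[F,C] q_used=0 → run F
t=26: queue=[F,C] q_used=1 → run F
t=27: queue=[F,C] q_used=2 → run F
t=28: queue=[C,F] q_used=0 → run C
t=29: queue=[C,F] q_used=1 → run C
t=30: queue=[C,F] q_used=2 → run C
t=31: queue=[F] q_used=0 → run F
t=32: queue=[F] q_used=1 → run F
t=33: (idle)
t=34: (idle)
t=35: (idle)
t=36: (idle)
t=37: (idle)
t=38: (idle)
t=39: (idle)

context switches = 13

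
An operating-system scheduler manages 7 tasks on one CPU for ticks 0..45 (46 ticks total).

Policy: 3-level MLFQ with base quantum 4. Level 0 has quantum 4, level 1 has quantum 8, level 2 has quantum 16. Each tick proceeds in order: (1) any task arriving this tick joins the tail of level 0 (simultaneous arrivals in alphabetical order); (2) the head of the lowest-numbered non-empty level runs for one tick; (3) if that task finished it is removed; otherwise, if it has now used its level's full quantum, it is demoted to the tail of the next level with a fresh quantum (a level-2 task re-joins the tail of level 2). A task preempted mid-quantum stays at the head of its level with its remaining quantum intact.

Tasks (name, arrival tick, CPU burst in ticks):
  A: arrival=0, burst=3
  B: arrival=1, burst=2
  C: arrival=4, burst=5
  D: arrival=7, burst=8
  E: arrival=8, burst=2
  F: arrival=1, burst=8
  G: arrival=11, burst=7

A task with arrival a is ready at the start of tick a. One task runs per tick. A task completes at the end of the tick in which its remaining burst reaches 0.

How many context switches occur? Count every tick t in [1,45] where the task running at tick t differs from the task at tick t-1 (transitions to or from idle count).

t=0: L0/L1/L2 = A/-/- → run A
t=1: L0/L1/L2 = ABF/-/- → run A
t=2: L0/L1/L2 = ABF/-/- → run A
t=3: L0/L1/L2 = BF/-/- → run B
t=4: L0/L1/L2 = BFC/-/- → run B
t=5: L0/L1/L2 = FC/-/- → run F
t=6: L0/L1/L2 = FC/-/- → run F
t=7: L0/L1/L2 = FCD/-/- → run F
t=8: L0/L1/L2 = FCDE/-/- → run F
t=9: L0/L1/L2 = CDE/F/- → run C
t=10: L0/L1/L2 = CDE/F/- → run C
t=11: L0/L1/L2 = CDEG/F/- → run C
t=12: L0/L1/L2 = CDEG/F/- → run C
t=13: L0/L1/L2 = DEG/FC/- → run D
t=14: L0/L1/L2 = DEG/FC/- → run D
t=15: L0/L1/L2 = DEG/FC/- → run D
t=16: L0/L1/L2 = DEG/FC/- → run D
t=17: L0/L1/L2 = EG/FCD/- → run E
t=18: L0/L1/L2 = EG/FCD/- → run E
t=19: L0/L1/L2 = G/FCD/- → run G
t=20: L0/L1/L2 = G/FCD/- → run G
t=21: L0/L1/L2 = G/FCD/- → run G
t=22: L0/L1/L2 = G/FCD/- → run G
t=23: L0/L1/L2 = -/FCDG/- → run F
t=24: L0/L1/L2 = -/FCDG/- → run F
t=25: L0/L1/L2 = -/FCDG/- → run F
t=26: L0/L1/L2 = -/FCDG/- → run F
t=27: L0/L1/L2 = -/CDG/- → run C
t=28: L0/L1/L2 = -/DG/- → run D
t=29: L0/L1/L2 = -/DG/- → run D
t=30: L0/L1/L2 = -/DG/- → run D
t=31: L0/L1/L2 = -/DG/- → run D
t=32: L0/L1/L2 = -/G/- → run G
t=33: L0/L1/L2 = -/G/- → run G
t=34: L0/L1/L2 = -/G/- → run G
t=35: (idle)
t=36: (idle)
t=37: (idle)
t=38: (idle)
t=39: (idle)
t=40: (idle)
t=41: (idle)
t=42: (idle)
t=43: (idle)
t=44: (idle)
t=45: (idle)

context switches = 11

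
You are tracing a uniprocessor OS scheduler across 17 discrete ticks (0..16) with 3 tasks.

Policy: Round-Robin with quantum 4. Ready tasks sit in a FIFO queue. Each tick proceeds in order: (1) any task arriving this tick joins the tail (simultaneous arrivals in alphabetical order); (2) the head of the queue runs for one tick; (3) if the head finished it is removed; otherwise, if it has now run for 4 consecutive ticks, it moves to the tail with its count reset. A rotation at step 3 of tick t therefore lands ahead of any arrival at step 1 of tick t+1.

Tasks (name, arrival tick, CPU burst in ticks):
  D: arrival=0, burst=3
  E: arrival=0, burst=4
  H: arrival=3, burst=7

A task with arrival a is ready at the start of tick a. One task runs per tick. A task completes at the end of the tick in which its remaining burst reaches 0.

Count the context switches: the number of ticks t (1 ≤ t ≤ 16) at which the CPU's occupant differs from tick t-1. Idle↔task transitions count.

context switches = 3

t=0: queue=[D,E] q_used=0 → run D
t=1: queue=[D,E] q_used=1 → run D
t=2: queue=[D,E] q_used=2 → run D
t=3: queue=[E,H] q_used=0 → run E
t=4: queue=[E,H] q_used=1 → run E
t=5: queue=[E,H] q_used=2 → run E
t=6: queue=[E,H] q_used=3 → run E
t=7: queue=[H] q_used=0 → run H
t=8: queue=[H] q_used=1 → run H
t=9: queue=[H] q_used=2 → run H
t=10: queue=[H] q_used=3 → run H
t=11: queue=[H] q_used=0 → run H
t=12: queue=[H] q_used=1 → run H
t=13: queue=[H] q_used=2 → run H
t=14: (idle)
t=15: (idle)
t=16: (idle)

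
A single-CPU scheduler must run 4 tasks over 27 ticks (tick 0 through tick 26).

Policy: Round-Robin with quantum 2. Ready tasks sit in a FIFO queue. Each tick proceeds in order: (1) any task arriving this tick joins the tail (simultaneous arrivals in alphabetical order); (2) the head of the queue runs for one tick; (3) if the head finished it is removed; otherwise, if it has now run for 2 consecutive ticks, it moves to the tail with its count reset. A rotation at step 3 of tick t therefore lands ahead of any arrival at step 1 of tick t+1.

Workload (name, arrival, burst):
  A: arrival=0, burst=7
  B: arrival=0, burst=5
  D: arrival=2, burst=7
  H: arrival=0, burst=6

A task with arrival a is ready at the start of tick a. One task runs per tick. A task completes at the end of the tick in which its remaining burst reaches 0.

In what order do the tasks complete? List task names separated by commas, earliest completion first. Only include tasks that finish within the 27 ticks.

completion order = B, H, A, D

t=0: queue=[A,B,H] q_used=0 → run A
t=1: queue=[A,B,H] q_used=1 → run A
t=2: queue=[B,H,A,D] q_used=0 → run B
t=3: queue=[B,H,A,D] q_used=1 → run B
t=4: queue=[H,A,D,B] q_used=0 → run H
t=5: queue=[H,A,D,B] q_used=1 → run H
t=6: queue=[A,D,B,H] q_used=0 → run A
t=7: queue=[A,D,B,H] q_used=1 → run A
t=8: queue=[D,B,H,A] q_used=0 → run D
t=9: queue=[D,B,H,A] q_used=1 → run D
t=10: queue=[B,H,A,D] q_used=0 → run B
t=11: queue=[B,H,A,D] q_used=1 → run B
t=12: queue=[H,A,D,B] q_used=0 → run H
t=13: queue=[H,A,D,B] q_used=1 → run H
t=14: queue=[A,D,B,H] q_used=0 → run A
t=15: queue=[A,D,B,H] q_used=1 → run A
t=16: queue=[D,B,H,A] q_used=0 → run D
t=17: queue=[D,B,H,A] q_used=1 → run D
t=18: queue=[B,H,A,D] q_used=0 → run B
t=19: queue=[H,A,D] q_used=0 → run H
t=20: queue=[H,A,D] q_used=1 → run H
t=21: queue=[A,D] q_used=0 → run A
t=22: queue=[D] q_used=0 → run D
t=23: queue=[D] q_used=1 → run D
t=24: queue=[D] q_used=0 → run D
t=25: (idle)
t=26: (idle)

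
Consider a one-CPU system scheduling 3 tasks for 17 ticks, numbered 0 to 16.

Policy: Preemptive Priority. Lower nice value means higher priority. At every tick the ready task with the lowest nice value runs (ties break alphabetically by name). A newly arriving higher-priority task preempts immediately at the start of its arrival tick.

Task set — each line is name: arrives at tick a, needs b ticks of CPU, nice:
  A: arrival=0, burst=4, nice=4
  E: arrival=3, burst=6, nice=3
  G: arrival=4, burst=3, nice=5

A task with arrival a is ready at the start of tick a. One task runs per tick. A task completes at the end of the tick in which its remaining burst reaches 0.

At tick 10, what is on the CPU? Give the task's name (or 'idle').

running at tick 10 = G

t=0: ready={A} → run A
t=1: ready={A} → run A
t=2: ready={A} → run A
t=3: ready={A,E} → run E
t=4: ready={A,E,G} → run E
t=5: ready={A,E,G} → run E
t=6: ready={A,E,G} → run E
t=7: ready={A,E,G} → run E
t=8: ready={A,E,G} → run E
t=9: ready={A,G} → run A
t=10: ready={G} → run G
t=11: ready={G} → run G
t=12: ready={G} → run G
t=13: (idle)
t=14: (idle)
t=15: (idle)
t=16: (idle)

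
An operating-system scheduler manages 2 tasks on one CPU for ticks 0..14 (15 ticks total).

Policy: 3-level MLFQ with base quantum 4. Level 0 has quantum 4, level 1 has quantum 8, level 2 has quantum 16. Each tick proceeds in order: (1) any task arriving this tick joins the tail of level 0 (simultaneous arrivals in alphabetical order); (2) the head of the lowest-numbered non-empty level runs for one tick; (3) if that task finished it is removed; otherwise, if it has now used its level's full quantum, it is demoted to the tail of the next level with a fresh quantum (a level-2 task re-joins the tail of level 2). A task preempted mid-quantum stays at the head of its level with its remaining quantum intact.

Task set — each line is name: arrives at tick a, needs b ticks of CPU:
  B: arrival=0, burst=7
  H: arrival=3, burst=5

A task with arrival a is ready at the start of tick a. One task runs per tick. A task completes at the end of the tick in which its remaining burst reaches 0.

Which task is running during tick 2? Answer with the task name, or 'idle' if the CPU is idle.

t=0: L0/L1/L2 = B/-/- → run B
t=1: L0/L1/L2 = B/-/- → run B
t=2: L0/L1/L2 = B/-/- → run B
t=3: L0/L1/L2 = BH/-/- → run B
t=4: L0/L1/L2 = H/B/- → run H
t=5: L0/L1/L2 = H/B/- → run H
t=6: L0/L1/L2 = H/B/- → run H
t=7: L0/L1/L2 = H/B/- → run H
t=8: L0/L1/L2 = -/BH/- → run B
t=9: L0/L1/L2 = -/BH/- → run B
t=10: L0/L1/L2 = -/BH/- → run B
t=11: L0/L1/L2 = -/H/- → run H
t=12: (idle)
t=13: (idle)
t=14: (idle)

running at tick 2 = B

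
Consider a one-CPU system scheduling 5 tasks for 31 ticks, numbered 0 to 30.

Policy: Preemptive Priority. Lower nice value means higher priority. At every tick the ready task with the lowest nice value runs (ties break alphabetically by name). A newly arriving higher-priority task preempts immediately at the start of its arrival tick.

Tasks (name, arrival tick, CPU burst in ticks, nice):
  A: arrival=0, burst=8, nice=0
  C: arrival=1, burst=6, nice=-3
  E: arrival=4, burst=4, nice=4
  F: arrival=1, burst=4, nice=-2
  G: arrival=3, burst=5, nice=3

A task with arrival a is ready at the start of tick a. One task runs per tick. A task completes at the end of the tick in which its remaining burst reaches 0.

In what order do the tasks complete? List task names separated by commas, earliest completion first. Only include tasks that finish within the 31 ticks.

completion order = C, F, A, G, E

t=0: ready={A} → run A
t=1: ready={A,C,F} → run C
t=2: ready={A,C,F} → run C
t=3: ready={A,C,F,G} → run C
t=4: ready={A,C,E,F,G} → run C
t=5: ready={A,C,E,F,G} → run C
t=6: ready={A,C,E,F,G} → run C
t=7: ready={A,E,F,G} → run F
t=8: ready={A,E,F,G} → run F
t=9: ready={A,E,F,G} → run F
t=10: ready={A,E,F,G} → run F
t=11: ready={A,E,G} → run A
t=12: ready={A,E,G} → run A
t=13: ready={A,E,G} → run A
t=14: ready={A,E,G} → run A
t=15: ready={A,E,G} → run A
t=16: ready={A,E,G} → run A
t=17: ready={A,E,G} → run A
t=18: ready={E,G} → run G
t=19: ready={E,G} → run G
t=20: ready={E,G} → run G
t=21: ready={E,G} → run G
t=22: ready={E,G} → run G
t=23: ready={E} → run E
t=24: ready={E} → run E
t=25: ready={E} → run E
t=26: ready={E} → run E
t=27: (idle)
t=28: (idle)
t=29: (idle)
t=30: (idle)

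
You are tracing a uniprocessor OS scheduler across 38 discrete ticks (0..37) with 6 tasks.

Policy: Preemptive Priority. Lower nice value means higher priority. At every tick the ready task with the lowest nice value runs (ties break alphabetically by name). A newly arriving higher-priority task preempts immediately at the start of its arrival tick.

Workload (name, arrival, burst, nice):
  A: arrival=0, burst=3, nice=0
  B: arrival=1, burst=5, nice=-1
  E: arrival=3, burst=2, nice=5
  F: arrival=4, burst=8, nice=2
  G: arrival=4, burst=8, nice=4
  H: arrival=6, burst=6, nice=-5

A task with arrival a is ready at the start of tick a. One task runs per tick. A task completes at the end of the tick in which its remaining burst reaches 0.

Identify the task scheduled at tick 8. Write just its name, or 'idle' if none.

running at tick 8 = H

t=0: ready={A} → run A
t=1: ready={A,B} → run B
t=2: ready={A,B} → run B
t=3: ready={A,B,E} → run B
t=4: ready={A,B,E,F,G} → run B
t=5: ready={A,B,E,F,G} → run B
t=6: ready={A,E,F,G,H} → run H
t=7: ready={A,E,F,G,H} → run H
t=8: ready={A,E,F,G,H} → run H
t=9: ready={A,E,F,G,H} → run H
t=10: ready={A,E,F,G,H} → run H
t=11: ready={A,E,F,G,H} → run H
t=12: ready={A,E,F,G} → run A
t=13: ready={A,E,F,G} → run A
t=14: ready={E,F,G} → run F
t=15: ready={E,F,G} → run F
t=16: ready={E,F,G} → run F
t=17: ready={E,F,G} → run F
t=18: ready={E,F,G} → run F
t=19: ready={E,F,G} → run F
t=20: ready={E,F,G} → run F
t=21: ready={E,F,G} → run F
t=22: ready={E,G} → run G
t=23: ready={E,G} → run G
t=24: ready={E,G} → run G
t=25: ready={E,G} → run G
t=26: ready={E,G} → run G
t=27: ready={E,G} → run G
t=28: ready={E,G} → run G
t=29: ready={E,G} → run G
t=30: ready={E} → run E
t=31: ready={E} → run E
t=32: (idle)
t=33: (idle)
t=34: (idle)
t=35: (idle)
t=36: (idle)
t=37: (idle)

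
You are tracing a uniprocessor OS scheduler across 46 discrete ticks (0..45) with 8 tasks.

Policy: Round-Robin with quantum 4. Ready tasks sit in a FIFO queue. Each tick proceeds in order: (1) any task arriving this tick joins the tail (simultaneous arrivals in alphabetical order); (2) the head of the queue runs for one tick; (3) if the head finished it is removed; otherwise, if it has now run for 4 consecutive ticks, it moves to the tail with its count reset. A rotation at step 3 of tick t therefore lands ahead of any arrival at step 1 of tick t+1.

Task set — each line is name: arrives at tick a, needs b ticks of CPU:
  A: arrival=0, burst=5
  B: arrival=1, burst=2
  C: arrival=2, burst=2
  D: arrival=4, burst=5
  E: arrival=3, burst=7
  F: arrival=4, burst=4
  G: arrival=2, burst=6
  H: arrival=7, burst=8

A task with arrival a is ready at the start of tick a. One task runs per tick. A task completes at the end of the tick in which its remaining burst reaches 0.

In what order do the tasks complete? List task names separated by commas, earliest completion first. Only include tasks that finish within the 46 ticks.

completion order = B, C, A, F, G, E, D, H

t=0: queue=[A] q_used=0 → run A
t=1: queue=[A,B] q_used=1 → run A
t=2: queue=[A,B,C,G] q_used=2 → run A
t=3: queue=[A,B,C,G,E] q_used=3 → run A
t=4: queue=[B,C,G,E,A,D,F] q_used=0 → run B
t=5: queue=[B,C,G,E,A,D,F] q_used=1 → run B
t=6: queue=[C,G,E,A,D,F] q_used=0 → run C
t=7: queue=[C,G,E,A,D,F,H] q_used=1 → run C
t=8: queue=[G,E,A,D,F,H] q_used=0 → run G
t=9: queue=[G,E,A,D,F,H] q_used=1 → run G
t=10: queue=[G,E,A,D,F,H] q_used=2 → run G
t=11: queue=[G,E,A,D,F,H] q_used=3 → run G
t=12: queue=[E,A,D,F,H,G] q_used=0 → run E
t=13: queue=[E,A,D,F,H,G] q_used=1 → run E
t=14: queue=[E,A,D,F,H,G] q_used=2 → run E
t=15: queue=[E,A,D,F,H,G] q_used=3 → run E
t=16: queue=[A,D,F,H,G,E] q_used=0 → run A
t=17: queue=[D,F,H,G,E] q_used=0 → run D
t=18: queue=[D,F,H,G,E] q_used=1 → run D
t=19: queue=[D,F,H,G,E] q_used=2 → run D
t=20: queue=[D,F,H,G,E] q_used=3 → run D
t=21: queue=[F,H,G,E,D] q_used=0 → run F
t=22: queue=[F,H,G,E,D] q_used=1 → run F
t=23: queue=[F,H,G,E,D] q_used=2 → run F
t=24: queue=[F,H,G,E,D] q_used=3 → run F
t=25: queue=[H,G,E,D] q_used=0 → run H
t=26: queue=[H,G,E,D] q_used=1 → run H
t=27: queue=[H,G,E,D] q_used=2 → run H
t=28: queue=[H,G,E,D] q_used=3 → run H
t=29: queue=[G,E,D,H] q_used=0 → run G
t=30: queue=[G,E,D,H] q_used=1 → run G
t=31: queue=[E,D,H] q_used=0 → run E
t=32: queue=[E,D,H] q_used=1 → run E
t=33: queue=[E,D,H] q_used=2 → run E
t=34: queue=[D,H] q_used=0 → run D
t=35: queue=[H] q_used=0 → run H
t=36: queue=[H] q_used=1 → run H
t=37: queue=[H] q_used=2 → run H
t=38: queue=[H] q_used=3 → run H
t=39: (idle)
t=40: (idle)
t=41: (idle)
t=42: (idle)
t=43: (idle)
t=44: (idle)
t=45: (idle)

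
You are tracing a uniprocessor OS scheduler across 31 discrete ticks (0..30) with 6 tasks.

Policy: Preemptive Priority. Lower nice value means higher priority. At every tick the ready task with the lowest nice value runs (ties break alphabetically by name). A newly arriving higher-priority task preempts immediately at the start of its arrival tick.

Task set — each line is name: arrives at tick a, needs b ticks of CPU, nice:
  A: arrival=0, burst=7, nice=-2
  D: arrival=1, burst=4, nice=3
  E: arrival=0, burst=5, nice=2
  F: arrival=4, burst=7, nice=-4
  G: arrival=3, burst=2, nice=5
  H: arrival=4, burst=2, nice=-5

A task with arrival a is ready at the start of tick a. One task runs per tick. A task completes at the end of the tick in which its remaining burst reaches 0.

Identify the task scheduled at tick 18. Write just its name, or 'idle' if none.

t=0: ready={A,E} → run A
t=1: ready={A,D,E} → run A
t=2: ready={A,D,E} → run A
t=3: ready={A,D,E,G} → run A
t=4: ready={A,D,E,F,G,H} → run H
t=5: ready={A,D,E,F,G,H} → run H
t=6: ready={A,D,E,F,G} → run F
t=7: ready={A,D,E,F,G} → run F
t=8: ready={A,D,E,F,G} → run F
t=9: ready={A,D,E,F,G} → run F
t=10: ready={A,D,E,F,G} → run F
t=11: ready={A,D,E,F,G} → run F
t=12: ready={A,D,E,F,G} → run F
t=13: ready={A,D,E,G} → run A
t=14: ready={A,D,E,G} → run A
t=15: ready={A,D,E,G} → run A
t=16: ready={D,E,G} → run E
t=17: ready={D,E,G} → run E
t=18: ready={D,E,G} → run E
t=19: ready={D,E,G} → run E
t=20: ready={D,E,G} → run E
t=21: ready={D,G} → run D
t=22: ready={D,G} → run D
t=23: ready={D,G} → run D
t=24: ready={D,G} → run D
t=25: ready={G} → run G
t=26: ready={G} → run G
t=27: (idle)
t=28: (idle)
t=29: (idle)
t=30: (idle)

running at tick 18 = E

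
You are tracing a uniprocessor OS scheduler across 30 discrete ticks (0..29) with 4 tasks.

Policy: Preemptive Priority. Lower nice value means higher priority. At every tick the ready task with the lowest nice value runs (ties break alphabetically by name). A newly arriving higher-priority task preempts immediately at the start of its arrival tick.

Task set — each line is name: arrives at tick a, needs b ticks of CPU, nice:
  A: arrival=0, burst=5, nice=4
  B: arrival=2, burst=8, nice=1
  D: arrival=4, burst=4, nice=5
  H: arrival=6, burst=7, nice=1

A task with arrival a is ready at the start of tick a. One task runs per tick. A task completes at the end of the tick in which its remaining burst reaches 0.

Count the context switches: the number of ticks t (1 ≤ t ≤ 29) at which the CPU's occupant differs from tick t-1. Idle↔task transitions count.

t=0: ready={A} → run A
t=1: ready={A} → run A
t=2: ready={A,B} → run B
t=3: ready={A,B} → run B
t=4: ready={A,B,D} → run B
t=5: ready={A,B,D} → run B
t=6: ready={A,B,D,H} → run B
t=7: ready={A,B,D,H} → run B
t=8: ready={A,B,D,H} → run B
t=9: ready={A,B,D,H} → run B
t=10: ready={A,D,H} → run H
t=11: ready={A,D,H} → run H
t=12: ready={A,D,H} → run H
t=13: ready={A,D,H} → run H
t=14: ready={A,D,H} → run H
t=15: ready={A,D,H} → run H
t=16: ready={A,D,H} → run H
t=17: ready={A,D} → run A
t=18: ready={A,D} → run A
t=19: ready={A,D} → run A
t=20: ready={D} → run D
t=21: ready={D} → run D
t=22: ready={D} → run D
t=23: ready={D} → run D
t=24: (idle)
t=25: (idle)
t=26: (idle)
t=27: (idle)
t=28: (idle)
t=29: (idle)

context switches = 5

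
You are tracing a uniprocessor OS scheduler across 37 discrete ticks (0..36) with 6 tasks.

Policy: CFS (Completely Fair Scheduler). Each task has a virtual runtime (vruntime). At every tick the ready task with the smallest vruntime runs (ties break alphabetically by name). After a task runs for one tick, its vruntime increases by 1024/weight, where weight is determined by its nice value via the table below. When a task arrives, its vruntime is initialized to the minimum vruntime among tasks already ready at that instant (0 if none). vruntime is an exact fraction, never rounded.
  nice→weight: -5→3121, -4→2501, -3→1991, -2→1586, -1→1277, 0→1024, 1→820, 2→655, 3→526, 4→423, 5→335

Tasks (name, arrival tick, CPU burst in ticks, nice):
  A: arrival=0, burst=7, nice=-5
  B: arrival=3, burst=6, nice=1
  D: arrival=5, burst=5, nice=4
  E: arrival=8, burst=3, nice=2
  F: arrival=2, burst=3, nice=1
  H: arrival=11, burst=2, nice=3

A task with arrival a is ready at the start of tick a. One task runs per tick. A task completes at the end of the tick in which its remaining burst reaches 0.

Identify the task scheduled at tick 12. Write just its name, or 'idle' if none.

t=0: vr[A=0] → run A
t=1: vr[A=1024/3121] → run A
t=2: vr[A=2048/3121 F=2048/3121] → run A
t=3: vr[A=3072/3121 B=2048/3121 F=2048/3121] → run B
t=4: vr[A=3072/3121 B=1218816/639805 F=2048/3121] → run F
t=5: vr[A=3072/3121 B=1218816/639805 D=3072/3121 F=1218816/639805] → run A
t=6: vr[A=4096/3121 B=1218816/639805 D=3072/3121 F=1218816/639805] → run D
t=7: vr[A=4096/3121 B=1218816/639805 D=4495360/1320183 F=1218816/639805] → run A
t=8: vr[A=5120/3121 B=1218816/639805 D=4495360/1320183 E=5120/3121 F=1218816/639805] → run A
t=9: vr[A=6144/3121 B=1218816/639805 D=4495360/1320183 E=5120/3121 F=1218816/639805] → run E
t=10: vr[A=6144/3121 B=1218816/639805 D=4495360/1320183 E=6549504/2044255 F=1218816/639805] → run B
t=11: vr[A=6144/3121 B=2017792/639805 D=4495360/1320183 E=6549504/2044255 F=1218816/639805 H=1218816/639805] → run F
t=12: vr[A=6144/3121 B=2017792/639805 D=4495360/1320183 E=6549504/2044255 F=2017792/639805 H=1218816/639805] → run H
t=13: vr[A=6144/3121 B=2017792/639805 D=4495360/1320183 E=6549504/2044255 F=2017792/639805 H=648128768/168268715] → run A
t=14: vr[B=2017792/639805 D=4495360/1320183 E=6549504/2044255 F=2017792/639805 H=648128768/168268715] → run B
t=15: vr[B=2816768/639805 D=4495360/1320183 E=6549504/2044255 F=2017792/639805 H=648128768/168268715] → run F
t=16: vr[B=2816768/639805 D=4495360/1320183 E=6549504/2044255 H=648128768/168268715] → run E
t=17: vr[B=2816768/639805 D=4495360/1320183 E=9745408/2044255 H=648128768/168268715] → run D
t=18: vr[B=2816768/639805 D=7691264/1320183 E=9745408/2044255 H=648128768/168268715] → run H
t=19: vr[B=2816768/639805 D=7691264/1320183 E=9745408/2044255] → run B
t=20: vr[B=3615744/639805 D=7691264/1320183 E=9745408/2044255] → run E
t=21: vr[B=3615744/639805 D=7691264/1320183] → run B
t=22: vr[B=882944/127961 D=7691264/1320183] → run D
t=23: vr[B=882944/127961 D=3629056/440061] → run B
t=24: vr[D=3629056/440061] → run D
t=25: vr[D=14083072/1320183] → run D
t=26: (idle)
t=27: (idle)
t=28: (idle)
t=29: (idle)
t=30: (idle)
t=31: (idle)
t=32: (idle)
t=33: (idle)
t=34: (idle)
t=35: (idle)
t=36: (idle)

running at tick 12 = H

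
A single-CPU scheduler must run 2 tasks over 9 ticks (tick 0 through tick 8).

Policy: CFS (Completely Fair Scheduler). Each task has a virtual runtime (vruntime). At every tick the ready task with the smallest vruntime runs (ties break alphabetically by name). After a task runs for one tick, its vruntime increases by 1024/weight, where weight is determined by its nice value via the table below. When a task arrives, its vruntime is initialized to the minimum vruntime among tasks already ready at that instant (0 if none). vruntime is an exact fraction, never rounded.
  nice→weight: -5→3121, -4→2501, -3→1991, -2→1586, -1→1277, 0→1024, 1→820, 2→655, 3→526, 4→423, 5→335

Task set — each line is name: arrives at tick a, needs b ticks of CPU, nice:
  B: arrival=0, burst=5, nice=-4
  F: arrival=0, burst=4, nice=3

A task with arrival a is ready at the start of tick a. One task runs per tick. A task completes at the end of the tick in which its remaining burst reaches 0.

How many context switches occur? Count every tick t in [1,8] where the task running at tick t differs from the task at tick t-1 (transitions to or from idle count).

context switches = 3

t=0: vr[B=0 F=0] → run B
t=1: vr[B=1024/2501 F=0] → run F
t=2: vr[B=1024/2501 F=512/263] → run B
t=3: vr[B=2048/2501 F=512/263] → run B
t=4: vr[B=3072/2501 F=512/263] → run B
t=5: vr[B=4096/2501 F=512/263] → run B
t=6: vr[F=512/263] → run F
t=7: vr[F=1024/263] → run F
t=8: vr[F=1536/263] → run F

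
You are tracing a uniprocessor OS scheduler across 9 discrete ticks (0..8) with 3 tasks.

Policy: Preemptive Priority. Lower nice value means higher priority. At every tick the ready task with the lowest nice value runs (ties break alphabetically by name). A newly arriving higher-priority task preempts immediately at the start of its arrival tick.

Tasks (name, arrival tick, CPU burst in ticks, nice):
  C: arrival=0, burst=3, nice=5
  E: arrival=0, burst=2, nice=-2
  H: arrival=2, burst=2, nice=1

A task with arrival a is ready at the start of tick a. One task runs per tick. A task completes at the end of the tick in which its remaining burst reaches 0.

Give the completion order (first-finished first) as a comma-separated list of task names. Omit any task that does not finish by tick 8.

t=0: ready={C,E} → run E
t=1: ready={C,E} → run E
t=2: ready={C,H} → run H
t=3: ready={C,H} → run H
t=4: ready={C} → run C
t=5: ready={C} → run C
t=6: ready={C} → run C
t=7: (idle)
t=8: (idle)

completion order = E, H, C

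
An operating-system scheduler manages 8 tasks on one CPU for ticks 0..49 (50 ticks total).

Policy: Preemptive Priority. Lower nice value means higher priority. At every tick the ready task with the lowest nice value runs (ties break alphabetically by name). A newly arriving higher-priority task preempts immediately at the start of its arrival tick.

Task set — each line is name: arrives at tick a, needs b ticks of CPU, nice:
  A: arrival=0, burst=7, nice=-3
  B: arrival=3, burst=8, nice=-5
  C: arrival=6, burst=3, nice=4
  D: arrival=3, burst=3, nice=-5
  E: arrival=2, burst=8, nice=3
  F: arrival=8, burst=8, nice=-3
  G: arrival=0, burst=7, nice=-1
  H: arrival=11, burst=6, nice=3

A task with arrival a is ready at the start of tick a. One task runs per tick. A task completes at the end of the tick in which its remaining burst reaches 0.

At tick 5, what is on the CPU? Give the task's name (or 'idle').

running at tick 5 = B

t=0: ready={A,G} → run A
t=1: ready={A,G} → run A
t=2: ready={A,E,G} → run A
t=3: ready={A,B,D,E,G} → run B
t=4: ready={A,B,D,E,G} → run B
t=5: ready={A,B,D,E,G} → run B
t=6: ready={A,B,C,D,E,G} → run B
t=7: ready={A,B,C,D,E,G} → run B
t=8: ready={A,B,C,D,E,F,G} → run B
t=9: ready={A,B,C,D,E,F,G} → run B
t=10: ready={A,B,C,D,E,F,G} → run B
t=11: ready={A,C,D,E,F,G,H} → run D
t=12: ready={A,C,D,E,F,G,H} → run D
t=13: ready={A,C,D,E,F,G,H} → run D
t=14: ready={A,C,E,F,G,H} → run A
t=15: ready={A,C,E,F,G,H} → run A
t=16: ready={A,C,E,F,G,H} → run A
t=17: ready={A,C,E,F,G,H} → run A
t=18: ready={C,E,F,G,H} → run F
t=19: ready={C,E,F,G,H} → run F
t=20: ready={C,E,F,G,H} → run F
t=21: ready={C,E,F,G,H} → run F
t=22: ready={C,E,F,G,H} → run F
t=23: ready={C,E,F,G,H} → run F
t=24: ready={C,E,F,G,H} → run F
t=25: ready={C,E,F,G,H} → run F
t=26: ready={C,E,G,H} → run G
t=27: ready={C,E,G,H} → run G
t=28: ready={C,E,G,H} → run G
t=29: ready={C,E,G,H} → run G
t=30: ready={C,E,G,H} → run G
t=31: ready={C,E,G,H} → run G
t=32: ready={C,E,G,H} → run G
t=33: ready={C,E,H} → run E
t=34: ready={C,E,H} → run E
t=35: ready={C,E,H} → run E
t=36: ready={C,E,H} → run E
t=37: ready={C,E,H} → run E
t=38: ready={C,E,H} → run E
t=39: ready={C,E,H} → run E
t=40: ready={C,E,H} → run E
t=41: ready={C,H} → run H
t=42: ready={C,H} → run H
t=43: ready={C,H} → run H
t=44: ready={C,H} → run H
t=45: ready={C,H} → run H
t=46: ready={C,H} → run H
t=47: ready={C} → run C
t=48: ready={C} → run C
t=49: ready={C} → run C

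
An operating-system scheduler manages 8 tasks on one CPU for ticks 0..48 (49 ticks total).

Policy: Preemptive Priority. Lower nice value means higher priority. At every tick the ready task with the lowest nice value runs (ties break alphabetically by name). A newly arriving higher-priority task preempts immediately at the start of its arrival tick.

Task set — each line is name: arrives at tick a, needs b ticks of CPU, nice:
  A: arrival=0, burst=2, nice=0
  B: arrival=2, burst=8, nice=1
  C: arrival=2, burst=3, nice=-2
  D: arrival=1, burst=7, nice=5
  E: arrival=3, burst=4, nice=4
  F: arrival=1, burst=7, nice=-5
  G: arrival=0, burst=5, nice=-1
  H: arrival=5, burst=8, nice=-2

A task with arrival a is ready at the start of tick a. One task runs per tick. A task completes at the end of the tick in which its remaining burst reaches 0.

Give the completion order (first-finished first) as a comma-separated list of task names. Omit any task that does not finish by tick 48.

t=0: ready={A,G} → run G
t=1: ready={A,D,F,G} → run F
t=2: ready={A,B,C,D,F,G} → run F
t=3: ready={A,B,C,D,E,F,G} → run F
t=4: ready={A,B,C,D,E,F,G} → run F
t=5: ready={A,B,C,D,E,F,G,H} → run F
t=6: ready={A,B,C,D,E,F,G,H} → run F
t=7: ready={A,B,C,D,E,F,G,H} → run F
t=8: ready={A,B,C,D,E,G,H} → run C
t=9: ready={A,B,C,D,E,G,H} → run C
t=10: ready={A,B,C,D,E,G,H} → run C
t=11: ready={A,B,D,E,G,H} → run H
t=12: ready={A,B,D,E,G,H} → run H
t=13: ready={A,B,D,E,G,H} → run H
t=14: ready={A,B,D,E,G,H} → run H
t=15: ready={A,B,D,E,G,H} → run H
t=16: ready={A,B,D,E,G,H} → run H
t=17: ready={A,B,D,E,G,H} → run H
t=18: ready={A,B,D,E,G,H} → run H
t=19: ready={A,B,D,E,G} → run G
t=20: ready={A,B,D,E,G} → run G
t=21: ready={A,B,D,E,G} → run G
t=22: ready={A,B,D,E,G} → run G
t=23: ready={A,B,D,E} → run A
t=24: ready={A,B,D,E} → run A
t=25: ready={B,D,E} → run B
t=26: ready={B,D,E} → run B
t=27: ready={B,D,E} → run B
t=28: ready={B,D,E} → run B
t=29: ready={B,D,E} → run B
t=30: ready={B,D,E} → run B
t=31: ready={B,D,E} → run B
t=32: ready={B,D,E} → run B
t=33: ready={D,E} → run E
t=34: ready={D,E} → run E
t=35: ready={D,E} → run E
t=36: ready={D,E} → run E
t=37: ready={D} → run D
t=38: ready={D} → run D
t=39: ready={D} → run D
t=40: ready={D} → run D
t=41: ready={D} → run D
t=42: ready={D} → run D
t=43: ready={D} → run D
t=44: (idle)
t=45: (idle)
t=46: (idle)
t=47: (idle)
t=48: (idle)

completion order = F, C, H, G, A, B, E, D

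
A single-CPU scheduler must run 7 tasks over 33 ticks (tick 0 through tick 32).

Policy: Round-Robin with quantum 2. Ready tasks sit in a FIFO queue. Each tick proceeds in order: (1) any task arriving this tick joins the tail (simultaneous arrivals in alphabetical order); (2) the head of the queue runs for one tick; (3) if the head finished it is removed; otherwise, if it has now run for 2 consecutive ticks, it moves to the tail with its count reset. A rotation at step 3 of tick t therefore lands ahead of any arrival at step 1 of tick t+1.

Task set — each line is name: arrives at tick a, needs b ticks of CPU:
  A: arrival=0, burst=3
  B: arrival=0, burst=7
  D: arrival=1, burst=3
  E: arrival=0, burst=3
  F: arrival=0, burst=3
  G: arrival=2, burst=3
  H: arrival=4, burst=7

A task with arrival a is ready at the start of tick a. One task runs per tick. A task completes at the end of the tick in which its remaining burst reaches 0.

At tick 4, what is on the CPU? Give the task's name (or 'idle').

running at tick 4 = E

t=0: queue=[A,B,E,F] q_used=0 → run A
t=1: queue=[A,B,E,F,D] q_used=1 → run A
t=2: queue=[B,E,F,D,A,G] q_used=0 → run B
t=3: queue=[B,E,F,D,A,G] q_used=1 → run B
t=4: queue=[E,F,D,A,G,B,H] q_used=0 → run E
t=5: queue=[E,F,D,A,G,B,H] q_used=1 → run E
t=6: queue=[F,D,A,G,B,H,E] q_used=0 → run F
t=7: queue=[F,D,A,G,B,H,E] q_used=1 → run F
t=8: queue=[D,A,G,B,H,E,F] q_used=0 → run D
t=9: queue=[D,A,G,B,H,E,F] q_used=1 → run D
t=10: queue=[A,G,B,H,E,F,D] q_used=0 → run A
t=11: queue=[G,B,H,E,F,D] q_used=0 → run G
t=12: queue=[G,B,H,E,F,D] q_used=1 → run G
t=13: queue=[B,H,E,F,D,G] q_used=0 → run B
t=14: queue=[B,H,E,F,D,G] q_used=1 → run B
t=15: queue=[H,E,F,D,G,B] q_used=0 → run H
t=16: queue=[H,E,F,D,G,B] q_used=1 → run H
t=17: queue=[E,F,D,G,B,H] q_used=0 → run E
t=18: queue=[F,D,G,B,H] q_used=0 → run F
t=19: queue=[D,G,B,H] q_used=0 → run D
t=20: queue=[G,B,H] q_used=0 → run G
t=21: queue=[B,H] q_used=0 → run B
t=22: queue=[B,H] q_used=1 → run B
t=23: queue=[H,B] q_used=0 → run H
t=24: queue=[H,B] q_used=1 → run H
t=25: queue=[B,H] q_used=0 → run B
t=26: queue=[H] q_used=0 → run H
t=27: queue=[H] q_used=1 → run H
t=28: queue=[H] q_used=0 → run H
t=29: (idle)
t=30: (idle)
t=31: (idle)
t=32: (idle)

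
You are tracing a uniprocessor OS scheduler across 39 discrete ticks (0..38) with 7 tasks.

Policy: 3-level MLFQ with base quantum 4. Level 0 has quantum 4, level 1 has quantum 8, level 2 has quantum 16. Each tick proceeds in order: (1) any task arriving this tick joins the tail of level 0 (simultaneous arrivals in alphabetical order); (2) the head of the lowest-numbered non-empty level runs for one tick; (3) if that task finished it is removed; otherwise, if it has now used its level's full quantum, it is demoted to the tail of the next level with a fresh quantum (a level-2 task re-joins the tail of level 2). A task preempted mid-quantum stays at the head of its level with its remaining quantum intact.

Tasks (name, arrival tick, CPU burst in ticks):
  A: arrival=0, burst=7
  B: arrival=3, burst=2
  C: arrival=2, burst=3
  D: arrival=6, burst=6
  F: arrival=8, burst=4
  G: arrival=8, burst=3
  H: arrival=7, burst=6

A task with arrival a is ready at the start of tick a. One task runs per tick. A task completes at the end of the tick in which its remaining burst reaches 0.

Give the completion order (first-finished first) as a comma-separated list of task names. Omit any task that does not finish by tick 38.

t=0: L0/L1/L2 = A/-/- → run A
t=1: L0/L1/L2 = A/-/- → run A
t=2: L0/L1/L2 = AC/-/- → run A
t=3: L0/L1/L2 = ACB/-/- → run A
t=4: L0/L1/L2 = CB/A/- → run C
t=5: L0/L1/L2 = CB/A/- → run C
t=6: L0/L1/L2 = CBD/A/- → run C
t=7: L0/L1/L2 = BDH/A/- → run B
t=8: L0/L1/L2 = BDHFG/A/- → run B
t=9: L0/L1/L2 = DHFG/A/- → run D
t=10: L0/L1/L2 = DHFG/A/- → run D
t=11: L0/L1/L2 = DHFG/A/- → run D
t=12: L0/L1/L2 = DHFG/A/- → run D
t=13: L0/L1/L2 = HFG/AD/- → run H
t=14: L0/L1/L2 = HFG/AD/- → run H
t=15: L0/L1/L2 = HFG/AD/- → run H
t=16: L0/L1/L2 = HFG/AD/- → run H
t=17: L0/L1/L2 = FG/ADH/- → run F
t=18: L0/L1/L2 = FG/ADH/- → run F
t=19: L0/L1/L2 = FG/ADH/- → run F
t=20: L0/L1/L2 = FG/ADH/- → run F
t=21: L0/L1/L2 = G/ADH/- → run G
t=22: L0/L1/L2 = G/ADH/- → run G
t=23: L0/L1/L2 = G/ADH/- → run G
t=24: L0/L1/L2 = -/ADH/- → run A
t=25: L0/L1/L2 = -/ADH/- → run A
t=26: L0/L1/L2 = -/ADH/- → run A
t=27: L0/L1/L2 = -/DH/- → run D
t=28: L0/L1/L2 = -/DH/- → run D
t=29: L0/L1/L2 = -/H/- → run H
t=30: L0/L1/L2 = -/H/- → run H
t=31: (idle)
t=32: (idle)
t=33: (idle)
t=34: (idle)
t=35: (idle)
t=36: (idle)
t=37: (idle)
t=38: (idle)

completion order = C, B, F, G, A, D, H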